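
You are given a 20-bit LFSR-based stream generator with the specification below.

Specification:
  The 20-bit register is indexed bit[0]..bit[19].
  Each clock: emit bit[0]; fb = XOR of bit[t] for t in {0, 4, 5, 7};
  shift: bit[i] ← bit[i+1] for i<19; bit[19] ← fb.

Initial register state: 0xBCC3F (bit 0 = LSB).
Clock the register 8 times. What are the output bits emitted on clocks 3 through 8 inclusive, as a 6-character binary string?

111100

reg_0 = 0xBCC3F
clock 1: out=1, reg = 0xDE61F
clock 2: out=1, reg = 0x6F30F
clock 3: out=1, reg = 0xB7987
clock 4: out=1, reg = 0x5BCC3
clock 5: out=1, reg = 0x2DE61
clock 6: out=1, reg = 0x16F30
clock 7: out=0, reg = 0x0B798
clock 8: out=0, reg = 0x05BCC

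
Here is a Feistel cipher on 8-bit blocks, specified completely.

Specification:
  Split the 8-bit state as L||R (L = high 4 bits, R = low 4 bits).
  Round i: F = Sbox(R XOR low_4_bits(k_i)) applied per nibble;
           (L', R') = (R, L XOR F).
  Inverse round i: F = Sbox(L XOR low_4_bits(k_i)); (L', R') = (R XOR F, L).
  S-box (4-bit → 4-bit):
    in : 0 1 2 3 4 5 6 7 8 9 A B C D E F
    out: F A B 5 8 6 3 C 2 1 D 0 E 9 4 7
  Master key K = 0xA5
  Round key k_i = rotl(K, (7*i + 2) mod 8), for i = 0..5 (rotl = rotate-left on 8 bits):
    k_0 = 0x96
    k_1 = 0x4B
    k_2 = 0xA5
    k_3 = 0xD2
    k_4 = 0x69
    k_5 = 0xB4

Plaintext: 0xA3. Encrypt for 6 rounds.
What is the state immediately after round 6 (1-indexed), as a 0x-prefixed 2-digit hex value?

s_0 = plaintext = 0xA3
s_1 = Round(s_0, k_0) = 0x3C
s_2 = Round(s_1, k_1) = 0xCF
s_3 = Round(s_2, k_2) = 0xF1
s_4 = Round(s_3, k_3) = 0x1A
s_5 = Round(s_4, k_4) = 0xA4
s_6 = Round(s_5, k_5) = 0x45

0x45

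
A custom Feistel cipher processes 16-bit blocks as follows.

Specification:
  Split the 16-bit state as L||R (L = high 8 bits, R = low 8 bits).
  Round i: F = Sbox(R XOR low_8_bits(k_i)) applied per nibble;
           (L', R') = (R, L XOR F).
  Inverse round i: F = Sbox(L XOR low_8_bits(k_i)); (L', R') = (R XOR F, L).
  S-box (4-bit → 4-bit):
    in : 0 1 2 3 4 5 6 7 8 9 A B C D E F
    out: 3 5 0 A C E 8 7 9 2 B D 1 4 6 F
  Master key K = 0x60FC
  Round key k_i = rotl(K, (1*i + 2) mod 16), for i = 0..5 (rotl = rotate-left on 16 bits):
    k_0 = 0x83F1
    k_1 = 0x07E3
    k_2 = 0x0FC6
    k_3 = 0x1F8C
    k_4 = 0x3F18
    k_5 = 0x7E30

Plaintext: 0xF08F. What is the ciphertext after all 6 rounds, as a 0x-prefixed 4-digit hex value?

s_0 = plaintext = 0xF08F
s_1 = Round(s_0, k_0) = 0x8F86
s_2 = Round(s_1, k_1) = 0x8601
s_3 = Round(s_2, k_2) = 0x0191
s_4 = Round(s_3, k_3) = 0x9155
s_5 = Round(s_4, k_4) = 0x5555
s_6 = Round(s_5, k_5) = 0x55DB

0x55DB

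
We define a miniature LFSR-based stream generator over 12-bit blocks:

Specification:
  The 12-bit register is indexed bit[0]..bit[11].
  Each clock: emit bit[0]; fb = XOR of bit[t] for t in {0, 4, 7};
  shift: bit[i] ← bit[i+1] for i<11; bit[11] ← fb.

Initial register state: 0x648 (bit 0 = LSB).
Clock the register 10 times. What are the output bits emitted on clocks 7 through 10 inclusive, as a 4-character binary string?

reg_0 = 0x648
clock 1: out=0, reg = 0x324
clock 2: out=0, reg = 0x192
clock 3: out=0, reg = 0x0C9
clock 4: out=1, reg = 0x064
clock 5: out=0, reg = 0x032
clock 6: out=0, reg = 0x819
clock 7: out=1, reg = 0x40C
clock 8: out=0, reg = 0x206
clock 9: out=0, reg = 0x103
clock 10: out=1, reg = 0x881

1001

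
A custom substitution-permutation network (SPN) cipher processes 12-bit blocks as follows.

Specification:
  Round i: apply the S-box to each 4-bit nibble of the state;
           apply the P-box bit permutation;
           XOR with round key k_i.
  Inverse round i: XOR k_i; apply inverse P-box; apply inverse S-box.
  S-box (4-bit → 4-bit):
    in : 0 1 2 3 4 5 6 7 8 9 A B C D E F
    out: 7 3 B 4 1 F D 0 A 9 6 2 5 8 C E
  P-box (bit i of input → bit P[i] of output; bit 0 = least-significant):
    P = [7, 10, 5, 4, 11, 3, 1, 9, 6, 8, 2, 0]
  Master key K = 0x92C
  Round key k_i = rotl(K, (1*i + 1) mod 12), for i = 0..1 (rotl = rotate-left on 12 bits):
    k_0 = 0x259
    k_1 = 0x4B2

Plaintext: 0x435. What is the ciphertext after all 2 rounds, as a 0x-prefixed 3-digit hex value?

s_0 = plaintext = 0x435
s_1 = Round(s_0, k_0) = 0x6AB
s_2 = Round(s_1, k_1) = 0x0FD

0x0FD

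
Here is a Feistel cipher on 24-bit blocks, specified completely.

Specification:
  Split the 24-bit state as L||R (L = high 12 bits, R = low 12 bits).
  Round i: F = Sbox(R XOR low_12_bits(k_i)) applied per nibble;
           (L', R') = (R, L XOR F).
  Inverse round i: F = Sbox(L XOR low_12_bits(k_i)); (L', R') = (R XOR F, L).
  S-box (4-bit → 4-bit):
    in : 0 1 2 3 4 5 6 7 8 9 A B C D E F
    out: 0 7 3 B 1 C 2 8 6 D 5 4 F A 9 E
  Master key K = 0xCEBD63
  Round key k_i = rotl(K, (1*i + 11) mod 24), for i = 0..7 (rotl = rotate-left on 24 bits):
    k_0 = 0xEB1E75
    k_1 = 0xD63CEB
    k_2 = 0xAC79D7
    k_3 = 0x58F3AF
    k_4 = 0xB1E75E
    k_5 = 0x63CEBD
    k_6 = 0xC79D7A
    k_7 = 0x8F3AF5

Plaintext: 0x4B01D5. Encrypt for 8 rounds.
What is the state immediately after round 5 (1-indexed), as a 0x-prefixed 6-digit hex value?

0xCCBB3E

s_0 = plaintext = 0x4B01D5
s_1 = Round(s_0, k_0) = 0x1D5AE0
s_2 = Round(s_1, k_1) = 0xAE03D1
s_3 = Round(s_2, k_2) = 0x3D1FE2
s_4 = Round(s_3, k_3) = 0xFE2CCB
s_5 = Round(s_4, k_4) = 0xCCBB3E
s_6 = Round(s_5, k_5) = 0xB3E0A0
s_7 = Round(s_6, k_6) = 0x0A019B
s_8 = Round(s_7, k_7) = 0x19B489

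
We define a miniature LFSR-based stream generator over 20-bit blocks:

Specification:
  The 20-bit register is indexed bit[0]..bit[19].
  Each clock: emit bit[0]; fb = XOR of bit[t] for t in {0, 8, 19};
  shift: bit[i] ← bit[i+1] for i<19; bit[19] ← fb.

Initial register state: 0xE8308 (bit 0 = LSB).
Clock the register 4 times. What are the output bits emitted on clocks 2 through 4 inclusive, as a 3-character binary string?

001

reg_0 = 0xE8308
clock 1: out=0, reg = 0x74184
clock 2: out=0, reg = 0xBA0C2
clock 3: out=0, reg = 0xDD061
clock 4: out=1, reg = 0x6E830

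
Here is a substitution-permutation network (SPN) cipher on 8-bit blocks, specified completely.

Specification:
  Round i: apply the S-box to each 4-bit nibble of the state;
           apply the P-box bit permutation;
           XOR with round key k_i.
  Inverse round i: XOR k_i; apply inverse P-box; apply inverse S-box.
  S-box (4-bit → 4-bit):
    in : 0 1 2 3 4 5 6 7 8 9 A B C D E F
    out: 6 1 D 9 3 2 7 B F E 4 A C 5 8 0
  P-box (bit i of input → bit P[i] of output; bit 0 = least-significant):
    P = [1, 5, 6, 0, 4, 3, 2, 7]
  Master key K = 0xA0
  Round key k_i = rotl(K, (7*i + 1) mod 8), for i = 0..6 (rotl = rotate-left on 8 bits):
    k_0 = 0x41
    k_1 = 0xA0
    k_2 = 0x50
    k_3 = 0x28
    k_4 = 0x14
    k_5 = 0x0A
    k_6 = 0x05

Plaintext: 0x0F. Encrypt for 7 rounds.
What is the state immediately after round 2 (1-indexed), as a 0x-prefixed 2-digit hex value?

0xFA

s_0 = plaintext = 0x0F
s_1 = Round(s_0, k_0) = 0x4D
s_2 = Round(s_1, k_1) = 0xFA
s_3 = Round(s_2, k_2) = 0x10
s_4 = Round(s_3, k_3) = 0x58
s_5 = Round(s_4, k_4) = 0x7F
s_6 = Round(s_5, k_5) = 0x92
s_7 = Round(s_6, k_6) = 0xCA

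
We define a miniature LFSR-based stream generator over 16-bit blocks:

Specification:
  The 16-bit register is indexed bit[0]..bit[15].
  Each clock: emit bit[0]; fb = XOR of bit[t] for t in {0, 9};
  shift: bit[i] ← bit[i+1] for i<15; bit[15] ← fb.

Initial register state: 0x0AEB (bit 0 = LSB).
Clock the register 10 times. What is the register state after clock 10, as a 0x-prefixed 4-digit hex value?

reg_0 = 0x0AEB
clock 1: out=1, reg = 0x0575
clock 2: out=1, reg = 0x82BA
clock 3: out=0, reg = 0xC15D
clock 4: out=1, reg = 0xE0AE
clock 5: out=0, reg = 0x7057
clock 6: out=1, reg = 0xB82B
clock 7: out=1, reg = 0xDC15
clock 8: out=1, reg = 0xEE0A
clock 9: out=0, reg = 0xF705
clock 10: out=1, reg = 0x7B82

0x7B82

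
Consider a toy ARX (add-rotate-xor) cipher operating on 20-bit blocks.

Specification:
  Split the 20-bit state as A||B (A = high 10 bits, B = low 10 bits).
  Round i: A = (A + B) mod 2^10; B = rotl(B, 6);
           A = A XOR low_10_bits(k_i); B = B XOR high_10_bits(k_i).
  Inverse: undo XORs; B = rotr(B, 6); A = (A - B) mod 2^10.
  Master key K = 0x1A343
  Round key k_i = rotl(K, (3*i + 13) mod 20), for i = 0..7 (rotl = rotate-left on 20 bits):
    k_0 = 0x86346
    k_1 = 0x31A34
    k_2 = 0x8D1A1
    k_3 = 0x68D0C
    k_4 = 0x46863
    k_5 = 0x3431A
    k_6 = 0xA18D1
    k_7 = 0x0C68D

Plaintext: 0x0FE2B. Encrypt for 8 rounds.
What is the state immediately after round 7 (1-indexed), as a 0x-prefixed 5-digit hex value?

s_0 = plaintext = 0x0FE2B
s_1 = Round(s_0, k_0) = 0x4B0FA
s_2 = Round(s_1, k_1) = 0x04A49
s_3 = Round(s_2, k_2) = 0xFE850
s_4 = Round(s_3, k_3) = 0x519A6
s_5 = Round(s_4, k_4) = 0xA3C80
s_6 = Round(s_5, k_5) = 0x054D8
s_7 = Round(s_6, k_6) = 0x0F08B
s_8 = Round(s_7, k_7) = 0x92AF9

0x0F08B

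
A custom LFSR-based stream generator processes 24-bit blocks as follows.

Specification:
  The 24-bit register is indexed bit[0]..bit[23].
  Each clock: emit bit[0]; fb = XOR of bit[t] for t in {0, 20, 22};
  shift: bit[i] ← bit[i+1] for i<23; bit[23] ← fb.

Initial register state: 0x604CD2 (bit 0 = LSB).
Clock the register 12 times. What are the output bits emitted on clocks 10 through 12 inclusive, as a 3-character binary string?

011

reg_0 = 0x604CD2
clock 1: out=0, reg = 0xB02669
clock 2: out=1, reg = 0x581334
clock 3: out=0, reg = 0x2C099A
clock 4: out=0, reg = 0x1604CD
clock 5: out=1, reg = 0x0B0266
clock 6: out=0, reg = 0x058133
clock 7: out=1, reg = 0x82C099
clock 8: out=1, reg = 0xC1604C
clock 9: out=0, reg = 0xE0B026
clock 10: out=0, reg = 0xF05813
clock 11: out=1, reg = 0xF82C09
clock 12: out=1, reg = 0xFC1604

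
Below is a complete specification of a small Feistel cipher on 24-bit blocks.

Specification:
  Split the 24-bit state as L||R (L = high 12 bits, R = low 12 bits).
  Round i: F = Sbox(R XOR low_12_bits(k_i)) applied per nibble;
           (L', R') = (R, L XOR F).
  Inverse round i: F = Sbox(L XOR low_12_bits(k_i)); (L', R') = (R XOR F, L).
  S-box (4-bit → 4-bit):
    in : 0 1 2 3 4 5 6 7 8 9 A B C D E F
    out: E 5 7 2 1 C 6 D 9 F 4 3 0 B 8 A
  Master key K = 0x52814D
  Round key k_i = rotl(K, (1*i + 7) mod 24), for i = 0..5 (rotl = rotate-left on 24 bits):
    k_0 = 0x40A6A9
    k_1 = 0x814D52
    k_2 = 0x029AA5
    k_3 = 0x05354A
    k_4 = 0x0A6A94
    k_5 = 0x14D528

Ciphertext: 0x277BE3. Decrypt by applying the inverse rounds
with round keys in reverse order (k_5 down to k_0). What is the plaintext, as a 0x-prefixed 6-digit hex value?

s_0 = ciphertext = 0x277BE3
s_1 = InvRound(s_0, k_5) = 0x629277
s_2 = InvRound(s_1, k_4) = 0x24C629
s_3 = InvRound(s_2, k_3) = 0xBCF24C
s_4 = InvRound(s_3, k_2) = 0x728BCF
s_5 = InvRound(s_4, k_1) = 0xF1B728
s_6 = InvRound(s_5, k_0) = 0x81FF1B

0x81FF1B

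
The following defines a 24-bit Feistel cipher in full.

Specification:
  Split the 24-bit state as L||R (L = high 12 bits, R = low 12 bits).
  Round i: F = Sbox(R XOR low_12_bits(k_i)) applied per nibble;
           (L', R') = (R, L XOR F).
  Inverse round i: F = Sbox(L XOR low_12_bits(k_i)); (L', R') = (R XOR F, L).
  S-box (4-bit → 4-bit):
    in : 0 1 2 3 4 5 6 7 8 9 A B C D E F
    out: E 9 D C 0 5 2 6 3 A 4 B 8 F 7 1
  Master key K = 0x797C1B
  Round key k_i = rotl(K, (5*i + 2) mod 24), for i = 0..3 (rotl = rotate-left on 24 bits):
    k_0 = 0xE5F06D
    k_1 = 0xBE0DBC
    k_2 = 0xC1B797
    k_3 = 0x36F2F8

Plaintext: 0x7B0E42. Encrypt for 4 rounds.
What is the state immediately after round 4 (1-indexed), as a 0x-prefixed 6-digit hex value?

s_0 = plaintext = 0x7B0E42
s_1 = Round(s_0, k_0) = 0xE42061
s_2 = Round(s_1, k_1) = 0x0611BD
s_3 = Round(s_2, k_2) = 0x1BD2B5
s_4 = Round(s_3, k_3) = 0x2B5FB2

0x2B5FB2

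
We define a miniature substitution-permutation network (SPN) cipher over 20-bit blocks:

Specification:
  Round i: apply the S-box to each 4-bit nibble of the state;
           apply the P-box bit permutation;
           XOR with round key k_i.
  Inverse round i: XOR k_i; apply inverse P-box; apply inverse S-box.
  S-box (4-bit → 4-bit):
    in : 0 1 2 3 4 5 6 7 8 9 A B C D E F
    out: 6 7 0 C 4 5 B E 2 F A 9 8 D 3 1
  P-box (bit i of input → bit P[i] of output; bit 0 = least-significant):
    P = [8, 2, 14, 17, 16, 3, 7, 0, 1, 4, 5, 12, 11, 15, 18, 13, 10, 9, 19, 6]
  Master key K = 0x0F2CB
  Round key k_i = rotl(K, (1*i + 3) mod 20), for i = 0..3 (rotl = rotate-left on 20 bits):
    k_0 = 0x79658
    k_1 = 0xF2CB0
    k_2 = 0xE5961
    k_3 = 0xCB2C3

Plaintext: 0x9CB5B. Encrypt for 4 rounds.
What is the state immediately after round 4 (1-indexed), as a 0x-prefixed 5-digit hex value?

0xCD5DE

s_0 = plaintext = 0x9CB5B
s_1 = Round(s_0, k_0) = 0xCA19A
s_2 = Round(s_1, k_1) = 0xC8C4F
s_3 = Round(s_2, k_2) = 0xEC8A1
s_4 = Round(s_3, k_3) = 0xCD5DE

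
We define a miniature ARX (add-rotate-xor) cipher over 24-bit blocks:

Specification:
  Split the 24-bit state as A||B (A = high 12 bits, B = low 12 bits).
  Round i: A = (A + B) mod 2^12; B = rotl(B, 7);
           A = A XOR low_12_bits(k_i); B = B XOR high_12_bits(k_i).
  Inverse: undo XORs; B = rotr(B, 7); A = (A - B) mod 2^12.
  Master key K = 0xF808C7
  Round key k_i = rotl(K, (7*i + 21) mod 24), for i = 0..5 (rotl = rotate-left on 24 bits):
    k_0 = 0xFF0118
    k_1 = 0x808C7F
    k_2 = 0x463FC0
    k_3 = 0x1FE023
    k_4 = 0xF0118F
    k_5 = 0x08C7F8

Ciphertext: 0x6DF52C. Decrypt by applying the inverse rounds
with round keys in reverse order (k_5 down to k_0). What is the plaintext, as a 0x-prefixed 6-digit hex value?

s_0 = ciphertext = 0x6DF52C
s_1 = InvRound(s_0, k_5) = 0xD1C40B
s_2 = InvRound(s_1, k_4) = 0xB3D156
s_3 = InvRound(s_2, k_3) = 0x61D501
s_4 = InvRound(s_3, k_2) = 0xD9BC42
s_5 = InvRound(s_4, k_1) = 0x89C948
s_6 = InvRound(s_5, k_0) = 0x27770D

0x27770D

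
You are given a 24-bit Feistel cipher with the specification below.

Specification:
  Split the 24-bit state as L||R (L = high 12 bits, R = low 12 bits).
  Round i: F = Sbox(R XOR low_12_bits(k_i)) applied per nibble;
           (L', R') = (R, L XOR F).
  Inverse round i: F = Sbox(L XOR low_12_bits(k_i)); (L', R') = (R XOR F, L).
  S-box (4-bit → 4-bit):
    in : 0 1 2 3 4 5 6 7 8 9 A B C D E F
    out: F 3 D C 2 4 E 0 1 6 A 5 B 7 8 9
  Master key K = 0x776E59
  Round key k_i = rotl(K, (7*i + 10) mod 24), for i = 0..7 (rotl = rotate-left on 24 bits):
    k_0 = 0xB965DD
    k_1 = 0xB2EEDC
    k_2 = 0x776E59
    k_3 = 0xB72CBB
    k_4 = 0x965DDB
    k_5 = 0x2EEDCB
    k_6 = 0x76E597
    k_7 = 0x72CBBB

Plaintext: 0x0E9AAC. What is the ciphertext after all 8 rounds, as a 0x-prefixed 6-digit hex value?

0x8C886F

s_0 = plaintext = 0x0E9AAC
s_1 = Round(s_0, k_0) = 0xAAC9EA
s_2 = Round(s_1, k_1) = 0x9EAA62
s_3 = Round(s_2, k_2) = 0xA62B2F
s_4 = Round(s_3, k_3) = 0xB2FA00
s_5 = Round(s_4, k_4) = 0xA00B5A
s_6 = Round(s_5, k_5) = 0xB5A463
s_7 = Round(s_6, k_6) = 0x4638C8
s_8 = Round(s_7, k_7) = 0x8C886F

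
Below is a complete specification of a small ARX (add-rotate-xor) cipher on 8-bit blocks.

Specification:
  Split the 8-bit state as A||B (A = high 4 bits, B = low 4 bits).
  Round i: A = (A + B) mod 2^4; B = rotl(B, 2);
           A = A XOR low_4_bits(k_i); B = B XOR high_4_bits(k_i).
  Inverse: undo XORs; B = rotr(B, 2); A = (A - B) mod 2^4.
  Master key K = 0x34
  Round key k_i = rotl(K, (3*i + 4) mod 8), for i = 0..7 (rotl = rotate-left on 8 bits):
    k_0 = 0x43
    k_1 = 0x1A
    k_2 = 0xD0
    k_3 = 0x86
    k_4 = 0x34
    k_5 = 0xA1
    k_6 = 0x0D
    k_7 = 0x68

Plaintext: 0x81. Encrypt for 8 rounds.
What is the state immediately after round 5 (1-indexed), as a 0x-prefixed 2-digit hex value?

0xE8

s_0 = plaintext = 0x81
s_1 = Round(s_0, k_0) = 0xA0
s_2 = Round(s_1, k_1) = 0x01
s_3 = Round(s_2, k_2) = 0x19
s_4 = Round(s_3, k_3) = 0xCE
s_5 = Round(s_4, k_4) = 0xE8
s_6 = Round(s_5, k_5) = 0x78
s_7 = Round(s_6, k_6) = 0x22
s_8 = Round(s_7, k_7) = 0xCE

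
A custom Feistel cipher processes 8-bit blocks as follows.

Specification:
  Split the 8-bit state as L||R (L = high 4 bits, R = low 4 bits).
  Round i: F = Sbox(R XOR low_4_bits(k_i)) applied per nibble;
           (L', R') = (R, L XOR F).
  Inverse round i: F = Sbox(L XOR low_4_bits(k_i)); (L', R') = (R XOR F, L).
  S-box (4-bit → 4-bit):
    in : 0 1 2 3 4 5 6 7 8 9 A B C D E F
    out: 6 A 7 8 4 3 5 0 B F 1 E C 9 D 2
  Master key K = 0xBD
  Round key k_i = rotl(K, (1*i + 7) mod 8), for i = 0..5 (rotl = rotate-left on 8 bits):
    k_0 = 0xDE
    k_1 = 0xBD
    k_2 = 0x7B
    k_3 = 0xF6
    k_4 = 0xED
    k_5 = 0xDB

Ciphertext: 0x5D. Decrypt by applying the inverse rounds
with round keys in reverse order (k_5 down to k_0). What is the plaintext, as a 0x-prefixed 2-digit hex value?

0x27

s_0 = ciphertext = 0x5D
s_1 = InvRound(s_0, k_5) = 0x05
s_2 = InvRound(s_1, k_4) = 0xC0
s_3 = InvRound(s_2, k_3) = 0x1C
s_4 = InvRound(s_3, k_2) = 0xD1
s_5 = InvRound(s_4, k_1) = 0x7D
s_6 = InvRound(s_5, k_0) = 0x27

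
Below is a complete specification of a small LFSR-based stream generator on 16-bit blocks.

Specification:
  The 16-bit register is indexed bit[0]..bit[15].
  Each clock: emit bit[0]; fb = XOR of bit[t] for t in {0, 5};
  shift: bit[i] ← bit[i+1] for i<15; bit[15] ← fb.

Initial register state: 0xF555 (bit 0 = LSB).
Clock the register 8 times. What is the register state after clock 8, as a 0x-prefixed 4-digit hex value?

reg_0 = 0xF555
clock 1: out=1, reg = 0xFAAA
clock 2: out=0, reg = 0xFD55
clock 3: out=1, reg = 0xFEAA
clock 4: out=0, reg = 0xFF55
clock 5: out=1, reg = 0xFFAA
clock 6: out=0, reg = 0xFFD5
clock 7: out=1, reg = 0xFFEA
clock 8: out=0, reg = 0xFFF5

0xFFF5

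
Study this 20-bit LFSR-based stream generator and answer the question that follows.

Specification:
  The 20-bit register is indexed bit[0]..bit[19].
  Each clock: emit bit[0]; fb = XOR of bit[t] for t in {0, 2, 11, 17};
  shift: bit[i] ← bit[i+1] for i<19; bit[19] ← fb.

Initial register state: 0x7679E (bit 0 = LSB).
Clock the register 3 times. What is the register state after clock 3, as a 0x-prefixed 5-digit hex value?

reg_0 = 0x7679E
clock 1: out=0, reg = 0x3B3CF
clock 2: out=1, reg = 0x9D9E7
clock 3: out=1, reg = 0xCECF3

0xCECF3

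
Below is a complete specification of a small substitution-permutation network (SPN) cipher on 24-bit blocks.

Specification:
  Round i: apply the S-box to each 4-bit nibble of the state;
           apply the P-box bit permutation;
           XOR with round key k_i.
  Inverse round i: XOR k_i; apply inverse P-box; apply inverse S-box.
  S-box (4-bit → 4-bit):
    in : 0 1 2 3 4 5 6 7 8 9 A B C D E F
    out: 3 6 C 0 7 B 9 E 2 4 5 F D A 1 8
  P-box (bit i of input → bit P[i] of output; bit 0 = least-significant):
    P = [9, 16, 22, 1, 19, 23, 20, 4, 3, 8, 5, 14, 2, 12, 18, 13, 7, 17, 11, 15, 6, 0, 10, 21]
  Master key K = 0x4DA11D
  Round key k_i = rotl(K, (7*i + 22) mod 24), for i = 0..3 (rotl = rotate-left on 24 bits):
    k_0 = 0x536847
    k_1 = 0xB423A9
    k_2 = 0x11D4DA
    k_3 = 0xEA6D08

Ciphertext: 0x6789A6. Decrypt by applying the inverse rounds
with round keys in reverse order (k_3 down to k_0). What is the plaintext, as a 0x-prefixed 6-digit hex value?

s_0 = ciphertext = 0x6789A6
s_1 = InvRound(s_0, k_3) = 0x96CC0D
s_2 = InvRound(s_1, k_2) = 0x0443DD
s_3 = InvRound(s_2, k_1) = 0x636273
s_4 = InvRound(s_3, k_0) = 0xF9E92E

0xF9E92E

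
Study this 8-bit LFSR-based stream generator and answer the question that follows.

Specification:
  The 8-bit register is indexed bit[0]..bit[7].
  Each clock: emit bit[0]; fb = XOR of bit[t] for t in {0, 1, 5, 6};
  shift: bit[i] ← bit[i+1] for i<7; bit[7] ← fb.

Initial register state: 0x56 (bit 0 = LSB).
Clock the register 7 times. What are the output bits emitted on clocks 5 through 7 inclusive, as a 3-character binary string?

reg_0 = 0x56
clock 1: out=0, reg = 0x2B
clock 2: out=1, reg = 0x95
clock 3: out=1, reg = 0xCA
clock 4: out=0, reg = 0x65
clock 5: out=1, reg = 0xB2
clock 6: out=0, reg = 0x59
clock 7: out=1, reg = 0x2C

101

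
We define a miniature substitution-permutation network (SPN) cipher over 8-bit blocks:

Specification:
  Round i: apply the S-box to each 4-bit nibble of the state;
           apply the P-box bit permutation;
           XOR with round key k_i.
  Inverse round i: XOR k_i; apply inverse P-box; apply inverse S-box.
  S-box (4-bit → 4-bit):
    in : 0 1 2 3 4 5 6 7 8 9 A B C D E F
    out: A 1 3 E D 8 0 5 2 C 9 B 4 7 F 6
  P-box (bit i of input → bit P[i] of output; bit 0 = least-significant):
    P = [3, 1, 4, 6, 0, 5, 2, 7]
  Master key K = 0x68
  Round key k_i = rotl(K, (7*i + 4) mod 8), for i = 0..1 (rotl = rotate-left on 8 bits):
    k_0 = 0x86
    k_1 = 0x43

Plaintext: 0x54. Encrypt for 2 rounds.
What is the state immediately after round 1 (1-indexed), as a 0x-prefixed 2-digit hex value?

s_0 = plaintext = 0x54
s_1 = Round(s_0, k_0) = 0x5E
s_2 = Round(s_1, k_1) = 0x99

0x5E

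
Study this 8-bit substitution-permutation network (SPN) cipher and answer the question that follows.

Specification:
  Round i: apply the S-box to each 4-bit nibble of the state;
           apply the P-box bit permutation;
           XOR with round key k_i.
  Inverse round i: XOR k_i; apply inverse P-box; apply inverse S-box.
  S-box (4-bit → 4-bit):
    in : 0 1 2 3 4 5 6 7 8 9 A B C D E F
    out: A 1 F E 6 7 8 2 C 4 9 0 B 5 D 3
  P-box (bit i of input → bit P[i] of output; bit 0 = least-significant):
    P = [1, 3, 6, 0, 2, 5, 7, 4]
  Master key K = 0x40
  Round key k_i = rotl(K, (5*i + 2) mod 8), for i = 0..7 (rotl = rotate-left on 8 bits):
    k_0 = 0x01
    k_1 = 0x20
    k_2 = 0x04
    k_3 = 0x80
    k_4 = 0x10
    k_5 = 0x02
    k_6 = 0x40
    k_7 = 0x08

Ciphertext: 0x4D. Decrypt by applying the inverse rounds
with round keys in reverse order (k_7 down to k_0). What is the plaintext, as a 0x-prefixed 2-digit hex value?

0xF0

s_0 = ciphertext = 0x4D
s_1 = InvRound(s_0, k_7) = 0x18
s_2 = InvRound(s_1, k_6) = 0x64
s_3 = InvRound(s_2, k_5) = 0xFD
s_4 = InvRound(s_3, k_4) = 0x53
s_5 = InvRound(s_4, k_3) = 0x8E
s_6 = InvRound(s_5, k_2) = 0x9F
s_7 = InvRound(s_6, k_1) = 0x2C
s_8 = InvRound(s_7, k_0) = 0xF0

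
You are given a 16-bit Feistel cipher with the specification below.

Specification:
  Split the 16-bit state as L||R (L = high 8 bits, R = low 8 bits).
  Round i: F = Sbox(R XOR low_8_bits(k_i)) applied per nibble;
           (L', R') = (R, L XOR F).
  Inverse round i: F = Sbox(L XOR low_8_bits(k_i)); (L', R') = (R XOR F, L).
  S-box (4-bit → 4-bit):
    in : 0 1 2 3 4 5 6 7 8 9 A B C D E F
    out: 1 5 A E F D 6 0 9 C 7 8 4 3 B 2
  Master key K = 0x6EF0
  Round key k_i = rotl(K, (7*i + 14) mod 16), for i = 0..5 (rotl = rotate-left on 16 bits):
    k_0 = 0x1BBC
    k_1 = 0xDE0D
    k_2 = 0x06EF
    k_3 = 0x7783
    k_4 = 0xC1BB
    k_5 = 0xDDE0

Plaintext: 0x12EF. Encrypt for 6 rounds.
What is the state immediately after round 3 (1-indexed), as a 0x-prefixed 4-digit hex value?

0xAA31

s_0 = plaintext = 0x12EF
s_1 = Round(s_0, k_0) = 0xEFCC
s_2 = Round(s_1, k_1) = 0xCCAA
s_3 = Round(s_2, k_2) = 0xAA31
s_4 = Round(s_3, k_3) = 0x3120
s_5 = Round(s_4, k_4) = 0x20F9
s_6 = Round(s_5, k_5) = 0xF97C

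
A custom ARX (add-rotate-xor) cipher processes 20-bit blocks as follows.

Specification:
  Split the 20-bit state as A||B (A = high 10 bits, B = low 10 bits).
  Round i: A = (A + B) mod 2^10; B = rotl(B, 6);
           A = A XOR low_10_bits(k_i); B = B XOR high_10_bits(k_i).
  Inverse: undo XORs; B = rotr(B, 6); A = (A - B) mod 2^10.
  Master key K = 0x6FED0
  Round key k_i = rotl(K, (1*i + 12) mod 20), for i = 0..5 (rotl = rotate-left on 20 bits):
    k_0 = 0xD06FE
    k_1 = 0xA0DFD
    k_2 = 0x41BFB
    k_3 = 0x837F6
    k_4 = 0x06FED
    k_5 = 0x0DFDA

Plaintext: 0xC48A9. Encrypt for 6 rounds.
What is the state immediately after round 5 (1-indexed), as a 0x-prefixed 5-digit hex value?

s_0 = plaintext = 0xC48A9
s_1 = Round(s_0, k_0) = 0x5150B
s_2 = Round(s_1, k_1) = 0xEB453
s_3 = Round(s_2, k_2) = 0xFEDC3
s_4 = Round(s_3, k_3) = 0x922D1
s_5 = Round(s_4, k_4) = 0xBD076
s_6 = Round(s_5, k_5) = 0x2C1B0

0xBD076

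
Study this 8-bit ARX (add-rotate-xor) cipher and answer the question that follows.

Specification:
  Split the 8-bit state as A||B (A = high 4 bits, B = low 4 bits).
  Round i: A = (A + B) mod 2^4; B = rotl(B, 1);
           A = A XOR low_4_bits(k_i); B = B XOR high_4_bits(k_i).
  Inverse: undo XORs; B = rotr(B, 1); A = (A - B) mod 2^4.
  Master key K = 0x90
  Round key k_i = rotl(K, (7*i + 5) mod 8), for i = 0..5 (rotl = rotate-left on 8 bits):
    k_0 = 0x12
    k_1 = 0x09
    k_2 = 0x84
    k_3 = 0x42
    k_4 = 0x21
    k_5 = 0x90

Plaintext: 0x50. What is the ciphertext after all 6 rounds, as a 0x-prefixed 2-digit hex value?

s_0 = plaintext = 0x50
s_1 = Round(s_0, k_0) = 0x71
s_2 = Round(s_1, k_1) = 0x12
s_3 = Round(s_2, k_2) = 0x7C
s_4 = Round(s_3, k_3) = 0x1D
s_5 = Round(s_4, k_4) = 0xF9
s_6 = Round(s_5, k_5) = 0x8A

0x8A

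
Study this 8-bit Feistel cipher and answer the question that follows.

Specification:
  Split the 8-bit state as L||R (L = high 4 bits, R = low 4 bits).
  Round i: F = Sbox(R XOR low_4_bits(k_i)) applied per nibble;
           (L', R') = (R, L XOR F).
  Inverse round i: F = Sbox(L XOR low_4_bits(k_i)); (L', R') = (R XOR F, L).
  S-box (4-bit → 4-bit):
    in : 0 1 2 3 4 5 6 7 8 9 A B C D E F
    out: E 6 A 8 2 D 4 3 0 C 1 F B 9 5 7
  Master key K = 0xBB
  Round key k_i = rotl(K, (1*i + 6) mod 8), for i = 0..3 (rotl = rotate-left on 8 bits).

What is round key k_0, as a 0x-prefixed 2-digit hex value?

0xEE

K = 0xBB
k_0 = rotl(K, (1*0+6) mod 8) = rotl(K, 6) = 0xEE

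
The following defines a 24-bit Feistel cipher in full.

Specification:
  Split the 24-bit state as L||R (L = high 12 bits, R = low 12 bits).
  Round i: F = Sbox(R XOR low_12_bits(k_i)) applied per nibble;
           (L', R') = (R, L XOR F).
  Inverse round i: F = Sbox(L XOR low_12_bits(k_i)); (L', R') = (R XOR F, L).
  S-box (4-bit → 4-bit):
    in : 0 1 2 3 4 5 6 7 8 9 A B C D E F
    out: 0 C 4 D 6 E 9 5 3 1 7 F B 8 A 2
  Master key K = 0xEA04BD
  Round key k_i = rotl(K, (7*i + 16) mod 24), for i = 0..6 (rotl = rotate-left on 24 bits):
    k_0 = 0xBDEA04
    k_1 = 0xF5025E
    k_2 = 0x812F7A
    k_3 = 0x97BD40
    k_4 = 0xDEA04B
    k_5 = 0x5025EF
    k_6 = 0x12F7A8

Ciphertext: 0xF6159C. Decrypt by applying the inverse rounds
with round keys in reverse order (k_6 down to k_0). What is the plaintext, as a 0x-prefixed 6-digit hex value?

s_0 = ciphertext = 0xF6159C
s_1 = InvRound(s_0, k_6) = 0x62DF61
s_2 = InvRound(s_1, k_5) = 0x2D562D
s_3 = InvRound(s_2, k_4) = 0x2372D5
s_4 = InvRound(s_3, k_3) = 0x080237
s_5 = InvRound(s_4, k_2) = 0x010080
s_6 = InvRound(s_5, k_1) = 0x4EA010
s_7 = InvRound(s_6, k_0) = 0xABA4EA

0xABA4EA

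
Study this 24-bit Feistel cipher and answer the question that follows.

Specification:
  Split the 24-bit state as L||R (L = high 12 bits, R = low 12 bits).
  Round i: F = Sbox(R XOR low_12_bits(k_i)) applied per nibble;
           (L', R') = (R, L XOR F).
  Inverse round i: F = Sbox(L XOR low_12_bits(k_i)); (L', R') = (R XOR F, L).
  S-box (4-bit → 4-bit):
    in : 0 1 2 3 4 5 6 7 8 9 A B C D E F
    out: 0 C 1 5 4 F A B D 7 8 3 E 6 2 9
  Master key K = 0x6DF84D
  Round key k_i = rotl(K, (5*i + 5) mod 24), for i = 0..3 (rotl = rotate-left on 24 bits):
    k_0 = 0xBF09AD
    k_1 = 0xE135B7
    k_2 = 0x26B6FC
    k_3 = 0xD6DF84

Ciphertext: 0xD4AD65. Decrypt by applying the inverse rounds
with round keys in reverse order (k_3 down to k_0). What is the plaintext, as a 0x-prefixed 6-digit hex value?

s_0 = ciphertext = 0xD4AD65
s_1 = InvRound(s_0, k_3) = 0xC87D4A
s_2 = InvRound(s_1, k_2) = 0x5F9C87
s_3 = InvRound(s_2, k_1) = 0xCC55F9
s_4 = InvRound(s_3, k_0) = 0xA54CC5

0xA54CC5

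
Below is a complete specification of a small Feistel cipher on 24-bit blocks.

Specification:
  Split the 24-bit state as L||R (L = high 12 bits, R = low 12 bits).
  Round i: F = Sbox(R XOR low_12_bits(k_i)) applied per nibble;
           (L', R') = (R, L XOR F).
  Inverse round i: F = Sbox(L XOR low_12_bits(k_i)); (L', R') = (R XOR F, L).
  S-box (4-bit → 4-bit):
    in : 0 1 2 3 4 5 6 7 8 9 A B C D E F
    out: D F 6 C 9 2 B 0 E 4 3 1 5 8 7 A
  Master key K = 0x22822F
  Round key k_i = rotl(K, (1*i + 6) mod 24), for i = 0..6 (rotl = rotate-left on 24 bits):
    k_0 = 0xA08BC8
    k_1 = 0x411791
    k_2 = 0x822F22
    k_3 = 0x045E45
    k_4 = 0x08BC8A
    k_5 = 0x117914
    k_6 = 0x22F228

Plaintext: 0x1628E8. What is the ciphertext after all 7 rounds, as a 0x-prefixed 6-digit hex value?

0x1431AA

s_0 = plaintext = 0x1628E8
s_1 = Round(s_0, k_0) = 0x8E8D0F
s_2 = Round(s_1, k_1) = 0xD0FBAF
s_3 = Round(s_2, k_2) = 0xBAF4E7
s_4 = Round(s_3, k_3) = 0x4E7899
s_5 = Round(s_4, k_4) = 0x899D1B
s_6 = Round(s_5, k_5) = 0xD1B143
s_7 = Round(s_6, k_6) = 0x1431AA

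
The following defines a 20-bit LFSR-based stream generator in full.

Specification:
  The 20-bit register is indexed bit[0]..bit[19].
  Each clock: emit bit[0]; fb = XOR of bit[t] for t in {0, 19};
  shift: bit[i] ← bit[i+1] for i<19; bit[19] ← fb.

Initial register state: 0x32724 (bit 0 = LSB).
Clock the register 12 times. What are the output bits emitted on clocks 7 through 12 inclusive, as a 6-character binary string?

reg_0 = 0x32724
clock 1: out=0, reg = 0x19392
clock 2: out=0, reg = 0x0C9C9
clock 3: out=1, reg = 0x864E4
clock 4: out=0, reg = 0xC3272
clock 5: out=0, reg = 0xE1939
clock 6: out=1, reg = 0x70C9C
clock 7: out=0, reg = 0x3864E
clock 8: out=0, reg = 0x1C327
clock 9: out=1, reg = 0x8E193
clock 10: out=1, reg = 0x470C9
clock 11: out=1, reg = 0xA3864
clock 12: out=0, reg = 0xD1C32

001110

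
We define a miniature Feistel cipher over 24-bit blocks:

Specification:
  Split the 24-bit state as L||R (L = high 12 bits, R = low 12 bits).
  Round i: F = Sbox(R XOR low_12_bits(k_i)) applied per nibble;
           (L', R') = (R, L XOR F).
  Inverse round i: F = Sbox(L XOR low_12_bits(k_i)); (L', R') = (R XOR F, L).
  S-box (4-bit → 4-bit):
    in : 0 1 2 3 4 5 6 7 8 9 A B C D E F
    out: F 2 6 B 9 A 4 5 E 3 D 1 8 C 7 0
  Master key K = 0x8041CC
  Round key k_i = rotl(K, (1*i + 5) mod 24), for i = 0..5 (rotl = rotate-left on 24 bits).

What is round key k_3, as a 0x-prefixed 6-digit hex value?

K = 0x8041CC
k_0 = rotl(K, (1*0+5) mod 24) = rotl(K, 5) = 0x083990
k_1 = rotl(K, (1*1+5) mod 24) = rotl(K, 6) = 0x107320
k_2 = rotl(K, (1*2+5) mod 24) = rotl(K, 7) = 0x20E640
k_3 = rotl(K, (1*3+5) mod 24) = rotl(K, 8) = 0x41CC80

0x41CC80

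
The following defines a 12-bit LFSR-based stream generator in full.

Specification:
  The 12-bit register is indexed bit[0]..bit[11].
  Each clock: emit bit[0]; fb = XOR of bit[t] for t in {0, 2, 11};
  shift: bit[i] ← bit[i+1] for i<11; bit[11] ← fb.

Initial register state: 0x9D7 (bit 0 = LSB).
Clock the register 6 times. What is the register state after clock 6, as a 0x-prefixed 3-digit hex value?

reg_0 = 0x9D7
clock 1: out=1, reg = 0xCEB
clock 2: out=1, reg = 0x675
clock 3: out=1, reg = 0x33A
clock 4: out=0, reg = 0x19D
clock 5: out=1, reg = 0x0CE
clock 6: out=0, reg = 0x867

0x867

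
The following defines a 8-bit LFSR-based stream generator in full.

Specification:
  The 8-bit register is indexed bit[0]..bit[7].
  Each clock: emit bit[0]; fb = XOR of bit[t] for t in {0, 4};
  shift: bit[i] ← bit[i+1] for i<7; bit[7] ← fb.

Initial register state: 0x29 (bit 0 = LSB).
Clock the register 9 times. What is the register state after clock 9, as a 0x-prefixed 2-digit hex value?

reg_0 = 0x29
clock 1: out=1, reg = 0x94
clock 2: out=0, reg = 0xCA
clock 3: out=0, reg = 0x65
clock 4: out=1, reg = 0xB2
clock 5: out=0, reg = 0xD9
clock 6: out=1, reg = 0x6C
clock 7: out=0, reg = 0x36
clock 8: out=0, reg = 0x9B
clock 9: out=1, reg = 0x4D

0x4D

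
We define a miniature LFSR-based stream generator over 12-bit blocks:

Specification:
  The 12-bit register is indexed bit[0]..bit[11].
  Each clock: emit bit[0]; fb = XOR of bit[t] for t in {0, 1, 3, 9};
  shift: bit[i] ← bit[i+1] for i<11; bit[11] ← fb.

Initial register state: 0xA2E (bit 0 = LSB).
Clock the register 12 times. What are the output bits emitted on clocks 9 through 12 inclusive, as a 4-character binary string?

0101

reg_0 = 0xA2E
clock 1: out=0, reg = 0xD17
clock 2: out=1, reg = 0x68B
clock 3: out=1, reg = 0x345
clock 4: out=1, reg = 0x1A2
clock 5: out=0, reg = 0x8D1
clock 6: out=1, reg = 0xC68
clock 7: out=0, reg = 0xE34
clock 8: out=0, reg = 0xF1A
clock 9: out=0, reg = 0xF8D
clock 10: out=1, reg = 0xFC6
clock 11: out=0, reg = 0x7E3
clock 12: out=1, reg = 0xBF1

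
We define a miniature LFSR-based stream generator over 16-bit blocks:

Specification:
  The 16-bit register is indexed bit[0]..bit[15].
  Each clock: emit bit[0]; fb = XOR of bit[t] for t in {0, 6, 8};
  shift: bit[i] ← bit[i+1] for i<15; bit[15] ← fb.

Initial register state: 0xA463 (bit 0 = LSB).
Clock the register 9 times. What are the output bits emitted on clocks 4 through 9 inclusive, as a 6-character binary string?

001100

reg_0 = 0xA463
clock 1: out=1, reg = 0x5231
clock 2: out=1, reg = 0xA918
clock 3: out=0, reg = 0xD48C
clock 4: out=0, reg = 0x6A46
clock 5: out=0, reg = 0xB523
clock 6: out=1, reg = 0x5A91
clock 7: out=1, reg = 0xAD48
clock 8: out=0, reg = 0x56A4
clock 9: out=0, reg = 0x2B52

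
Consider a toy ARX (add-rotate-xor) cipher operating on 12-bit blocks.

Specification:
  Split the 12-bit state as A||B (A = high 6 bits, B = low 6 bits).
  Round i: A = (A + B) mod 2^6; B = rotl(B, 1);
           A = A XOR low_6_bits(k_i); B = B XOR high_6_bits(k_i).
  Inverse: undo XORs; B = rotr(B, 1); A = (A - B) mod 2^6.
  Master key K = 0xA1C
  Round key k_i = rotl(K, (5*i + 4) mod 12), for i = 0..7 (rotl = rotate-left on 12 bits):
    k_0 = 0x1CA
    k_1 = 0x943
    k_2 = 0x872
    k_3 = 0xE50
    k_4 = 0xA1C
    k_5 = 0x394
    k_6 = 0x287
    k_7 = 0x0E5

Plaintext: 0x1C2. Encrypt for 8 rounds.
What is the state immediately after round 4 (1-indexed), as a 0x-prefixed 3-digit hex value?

s_0 = plaintext = 0x1C2
s_1 = Round(s_0, k_0) = 0x0C3
s_2 = Round(s_1, k_1) = 0x163
s_3 = Round(s_2, k_2) = 0x6A6
s_4 = Round(s_3, k_3) = 0x434
s_5 = Round(s_4, k_4) = 0x601
s_6 = Round(s_5, k_5) = 0x34C
s_7 = Round(s_6, k_6) = 0x792
s_8 = Round(s_7, k_7) = 0x567

0x434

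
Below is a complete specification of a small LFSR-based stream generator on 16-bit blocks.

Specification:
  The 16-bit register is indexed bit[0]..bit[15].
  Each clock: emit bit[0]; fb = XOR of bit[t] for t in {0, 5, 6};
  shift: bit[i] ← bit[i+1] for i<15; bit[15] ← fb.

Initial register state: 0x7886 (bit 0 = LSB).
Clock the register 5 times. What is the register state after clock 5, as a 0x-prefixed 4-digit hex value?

0x03C4

reg_0 = 0x7886
clock 1: out=0, reg = 0x3C43
clock 2: out=1, reg = 0x1E21
clock 3: out=1, reg = 0x0F10
clock 4: out=0, reg = 0x0788
clock 5: out=0, reg = 0x03C4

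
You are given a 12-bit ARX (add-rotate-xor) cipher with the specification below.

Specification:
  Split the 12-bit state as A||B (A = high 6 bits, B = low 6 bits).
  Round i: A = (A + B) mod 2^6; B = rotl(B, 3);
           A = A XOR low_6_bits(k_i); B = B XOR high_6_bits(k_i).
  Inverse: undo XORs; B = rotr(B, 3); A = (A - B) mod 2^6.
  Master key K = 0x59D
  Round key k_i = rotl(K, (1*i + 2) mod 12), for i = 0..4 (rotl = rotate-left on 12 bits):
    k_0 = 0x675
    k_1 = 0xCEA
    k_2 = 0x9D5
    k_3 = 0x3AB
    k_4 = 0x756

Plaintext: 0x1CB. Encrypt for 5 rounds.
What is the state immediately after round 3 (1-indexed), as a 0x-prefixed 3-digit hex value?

s_0 = plaintext = 0x1CB
s_1 = Round(s_0, k_0) = 0x9C0
s_2 = Round(s_1, k_1) = 0x373
s_3 = Round(s_2, k_2) = 0x579
s_4 = Round(s_3, k_3) = 0x941
s_5 = Round(s_4, k_4) = 0xC15

0x579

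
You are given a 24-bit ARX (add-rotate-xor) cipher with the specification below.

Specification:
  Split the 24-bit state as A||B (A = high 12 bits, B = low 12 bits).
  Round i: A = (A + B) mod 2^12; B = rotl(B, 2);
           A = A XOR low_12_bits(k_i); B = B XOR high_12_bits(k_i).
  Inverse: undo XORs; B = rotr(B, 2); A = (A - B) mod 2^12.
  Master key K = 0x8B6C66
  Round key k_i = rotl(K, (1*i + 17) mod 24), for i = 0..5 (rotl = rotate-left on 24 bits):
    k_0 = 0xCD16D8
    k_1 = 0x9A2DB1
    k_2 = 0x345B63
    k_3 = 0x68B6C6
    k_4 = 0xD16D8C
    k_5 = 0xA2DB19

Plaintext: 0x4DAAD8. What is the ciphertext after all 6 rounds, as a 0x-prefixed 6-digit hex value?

0xF5E8FB

s_0 = plaintext = 0x4DAAD8
s_1 = Round(s_0, k_0) = 0x96A7B3
s_2 = Round(s_1, k_1) = 0xCAC76F
s_3 = Round(s_2, k_2) = 0xF78EF8
s_4 = Round(s_3, k_3) = 0x8B6D68
s_5 = Round(s_4, k_4) = 0xB928B5
s_6 = Round(s_5, k_5) = 0xF5E8FB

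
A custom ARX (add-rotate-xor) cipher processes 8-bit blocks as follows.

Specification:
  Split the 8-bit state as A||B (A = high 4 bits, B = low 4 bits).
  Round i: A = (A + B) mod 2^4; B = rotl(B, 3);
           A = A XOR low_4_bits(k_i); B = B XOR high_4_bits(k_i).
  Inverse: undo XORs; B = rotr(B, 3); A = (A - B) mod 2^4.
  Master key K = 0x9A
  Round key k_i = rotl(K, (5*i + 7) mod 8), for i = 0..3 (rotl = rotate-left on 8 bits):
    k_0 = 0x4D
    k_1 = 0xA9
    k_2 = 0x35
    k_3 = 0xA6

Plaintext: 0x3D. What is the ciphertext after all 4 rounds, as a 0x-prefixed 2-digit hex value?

0x2C

s_0 = plaintext = 0x3D
s_1 = Round(s_0, k_0) = 0xDA
s_2 = Round(s_1, k_1) = 0xEF
s_3 = Round(s_2, k_2) = 0x8C
s_4 = Round(s_3, k_3) = 0x2C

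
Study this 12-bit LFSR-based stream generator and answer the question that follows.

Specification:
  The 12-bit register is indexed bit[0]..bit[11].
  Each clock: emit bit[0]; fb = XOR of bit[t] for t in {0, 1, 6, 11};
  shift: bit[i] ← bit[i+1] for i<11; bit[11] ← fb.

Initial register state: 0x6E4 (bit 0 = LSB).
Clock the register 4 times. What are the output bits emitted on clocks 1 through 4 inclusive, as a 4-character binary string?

reg_0 = 0x6E4
clock 1: out=0, reg = 0xB72
clock 2: out=0, reg = 0xDB9
clock 3: out=1, reg = 0x6DC
clock 4: out=0, reg = 0xB6E

0010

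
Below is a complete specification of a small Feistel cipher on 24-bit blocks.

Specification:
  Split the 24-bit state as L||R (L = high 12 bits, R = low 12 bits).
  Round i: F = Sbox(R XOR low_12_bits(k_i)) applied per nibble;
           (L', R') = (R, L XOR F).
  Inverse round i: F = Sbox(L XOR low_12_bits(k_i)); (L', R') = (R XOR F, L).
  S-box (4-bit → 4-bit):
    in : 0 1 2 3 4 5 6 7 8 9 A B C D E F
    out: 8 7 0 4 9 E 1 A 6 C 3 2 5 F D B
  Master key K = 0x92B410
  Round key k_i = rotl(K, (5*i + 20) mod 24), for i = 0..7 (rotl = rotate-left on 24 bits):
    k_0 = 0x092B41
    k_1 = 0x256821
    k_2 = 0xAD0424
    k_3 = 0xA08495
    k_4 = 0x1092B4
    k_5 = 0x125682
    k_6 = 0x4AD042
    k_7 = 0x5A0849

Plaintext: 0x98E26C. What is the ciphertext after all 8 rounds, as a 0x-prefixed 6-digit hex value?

s_0 = plaintext = 0x98E26C
s_1 = Round(s_0, k_0) = 0x26C581
s_2 = Round(s_1, k_1) = 0x581D54
s_3 = Round(s_2, k_2) = 0xD54929
s_4 = Round(s_3, k_3) = 0x929271
s_5 = Round(s_4, k_4) = 0x271177
s_6 = Round(s_5, k_5) = 0x1778CF
s_7 = Round(s_6, k_6) = 0x8CF718
s_8 = Round(s_7, k_7) = 0x718328

0x718328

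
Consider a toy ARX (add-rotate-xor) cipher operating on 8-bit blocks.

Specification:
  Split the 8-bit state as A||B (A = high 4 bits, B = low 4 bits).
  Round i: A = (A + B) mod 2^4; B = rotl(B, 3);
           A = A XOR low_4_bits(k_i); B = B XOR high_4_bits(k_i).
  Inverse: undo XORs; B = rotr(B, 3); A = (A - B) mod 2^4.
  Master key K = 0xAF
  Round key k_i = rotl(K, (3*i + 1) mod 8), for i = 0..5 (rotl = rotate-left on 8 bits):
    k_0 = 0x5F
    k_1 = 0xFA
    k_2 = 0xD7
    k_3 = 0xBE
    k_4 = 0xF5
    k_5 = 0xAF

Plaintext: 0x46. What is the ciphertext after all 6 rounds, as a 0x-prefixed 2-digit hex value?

0xFC

s_0 = plaintext = 0x46
s_1 = Round(s_0, k_0) = 0x56
s_2 = Round(s_1, k_1) = 0x1C
s_3 = Round(s_2, k_2) = 0xAB
s_4 = Round(s_3, k_3) = 0xB6
s_5 = Round(s_4, k_4) = 0x4C
s_6 = Round(s_5, k_5) = 0xFC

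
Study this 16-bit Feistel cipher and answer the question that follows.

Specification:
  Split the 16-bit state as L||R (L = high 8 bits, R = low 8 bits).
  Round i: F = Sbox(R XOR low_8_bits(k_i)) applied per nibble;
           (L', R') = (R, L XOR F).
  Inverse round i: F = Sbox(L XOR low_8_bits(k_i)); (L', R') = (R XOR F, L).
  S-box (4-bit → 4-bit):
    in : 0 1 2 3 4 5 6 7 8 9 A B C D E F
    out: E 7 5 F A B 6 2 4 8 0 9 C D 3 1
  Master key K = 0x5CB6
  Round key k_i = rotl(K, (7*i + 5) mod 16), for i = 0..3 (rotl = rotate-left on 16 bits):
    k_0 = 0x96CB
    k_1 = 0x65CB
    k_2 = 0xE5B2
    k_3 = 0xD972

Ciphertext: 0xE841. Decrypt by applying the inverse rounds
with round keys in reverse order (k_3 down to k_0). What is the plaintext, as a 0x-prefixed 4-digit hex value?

0xF12D

s_0 = ciphertext = 0xE841
s_1 = InvRound(s_0, k_3) = 0xC1E8
s_2 = InvRound(s_1, k_2) = 0xC7C1
s_3 = InvRound(s_2, k_1) = 0x2DC7
s_4 = InvRound(s_3, k_0) = 0xF12D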